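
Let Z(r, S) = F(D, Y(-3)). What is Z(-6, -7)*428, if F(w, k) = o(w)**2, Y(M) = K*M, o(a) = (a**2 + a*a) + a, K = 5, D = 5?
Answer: 1294700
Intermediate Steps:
o(a) = a + 2*a**2 (o(a) = (a**2 + a**2) + a = 2*a**2 + a = a + 2*a**2)
Y(M) = 5*M
F(w, k) = w**2*(1 + 2*w)**2 (F(w, k) = (w*(1 + 2*w))**2 = w**2*(1 + 2*w)**2)
Z(r, S) = 3025 (Z(r, S) = 5**2*(1 + 2*5)**2 = 25*(1 + 10)**2 = 25*11**2 = 25*121 = 3025)
Z(-6, -7)*428 = 3025*428 = 1294700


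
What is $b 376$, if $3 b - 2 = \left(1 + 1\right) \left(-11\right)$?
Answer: $- \frac{7520}{3} \approx -2506.7$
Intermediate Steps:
$b = - \frac{20}{3}$ ($b = \frac{2}{3} + \frac{\left(1 + 1\right) \left(-11\right)}{3} = \frac{2}{3} + \frac{2 \left(-11\right)}{3} = \frac{2}{3} + \frac{1}{3} \left(-22\right) = \frac{2}{3} - \frac{22}{3} = - \frac{20}{3} \approx -6.6667$)
$b 376 = \left(- \frac{20}{3}\right) 376 = - \frac{7520}{3}$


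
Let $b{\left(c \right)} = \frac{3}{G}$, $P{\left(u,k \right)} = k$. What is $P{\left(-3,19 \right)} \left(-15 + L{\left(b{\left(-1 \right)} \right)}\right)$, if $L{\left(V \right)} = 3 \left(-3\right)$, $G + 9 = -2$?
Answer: $-456$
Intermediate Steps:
$G = -11$ ($G = -9 - 2 = -11$)
$b{\left(c \right)} = - \frac{3}{11}$ ($b{\left(c \right)} = \frac{3}{-11} = 3 \left(- \frac{1}{11}\right) = - \frac{3}{11}$)
$L{\left(V \right)} = -9$
$P{\left(-3,19 \right)} \left(-15 + L{\left(b{\left(-1 \right)} \right)}\right) = 19 \left(-15 - 9\right) = 19 \left(-24\right) = -456$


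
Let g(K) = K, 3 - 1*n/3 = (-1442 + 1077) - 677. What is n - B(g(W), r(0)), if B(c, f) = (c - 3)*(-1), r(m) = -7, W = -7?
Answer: 3125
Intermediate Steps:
n = 3135 (n = 9 - 3*((-1442 + 1077) - 677) = 9 - 3*(-365 - 677) = 9 - 3*(-1042) = 9 + 3126 = 3135)
B(c, f) = 3 - c (B(c, f) = (-3 + c)*(-1) = 3 - c)
n - B(g(W), r(0)) = 3135 - (3 - 1*(-7)) = 3135 - (3 + 7) = 3135 - 1*10 = 3135 - 10 = 3125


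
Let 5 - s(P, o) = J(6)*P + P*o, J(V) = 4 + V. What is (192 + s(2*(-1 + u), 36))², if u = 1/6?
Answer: 674041/9 ≈ 74894.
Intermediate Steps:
u = ⅙ ≈ 0.16667
s(P, o) = 5 - 10*P - P*o (s(P, o) = 5 - ((4 + 6)*P + P*o) = 5 - (10*P + P*o) = 5 + (-10*P - P*o) = 5 - 10*P - P*o)
(192 + s(2*(-1 + u), 36))² = (192 + (5 - 20*(-1 + ⅙) - 1*2*(-1 + ⅙)*36))² = (192 + (5 - 20*(-5)/6 - 1*2*(-⅚)*36))² = (192 + (5 - 10*(-5/3) - 1*(-5/3)*36))² = (192 + (5 + 50/3 + 60))² = (192 + 245/3)² = (821/3)² = 674041/9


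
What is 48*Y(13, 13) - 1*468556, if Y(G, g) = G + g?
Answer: -467308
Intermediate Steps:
48*Y(13, 13) - 1*468556 = 48*(13 + 13) - 1*468556 = 48*26 - 468556 = 1248 - 468556 = -467308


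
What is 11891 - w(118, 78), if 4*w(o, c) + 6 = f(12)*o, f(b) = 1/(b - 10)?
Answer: 47511/4 ≈ 11878.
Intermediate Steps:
f(b) = 1/(-10 + b)
w(o, c) = -3/2 + o/8 (w(o, c) = -3/2 + (o/(-10 + 12))/4 = -3/2 + (o/2)/4 = -3/2 + o/8)
11891 - w(118, 78) = 11891 - (-3/2 + (⅛)*118) = 11891 - (-3/2 + 59/4) = 11891 - 1*53/4 = 11891 - 53/4 = 47511/4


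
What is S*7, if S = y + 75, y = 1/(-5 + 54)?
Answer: 3676/7 ≈ 525.14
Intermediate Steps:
y = 1/49 ≈ 0.020408
S = 3676/49 (S = 1/49 + 75 = 3676/49 ≈ 75.020)
S*7 = (3676/49)*7 = 3676/7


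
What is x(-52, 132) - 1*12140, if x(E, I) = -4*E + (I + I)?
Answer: -11668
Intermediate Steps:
x(E, I) = -4*E + 2*I
x(-52, 132) - 1*12140 = (-4*(-52) + 2*132) - 1*12140 = (208 + 264) - 12140 = 472 - 12140 = -11668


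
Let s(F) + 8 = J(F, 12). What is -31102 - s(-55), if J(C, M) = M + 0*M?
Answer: -31106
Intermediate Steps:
J(C, M) = M (J(C, M) = M + 0 = M)
s(F) = 4 (s(F) = -8 + 12 = 4)
-31102 - s(-55) = -31102 - 1*4 = -31102 - 4 = -31106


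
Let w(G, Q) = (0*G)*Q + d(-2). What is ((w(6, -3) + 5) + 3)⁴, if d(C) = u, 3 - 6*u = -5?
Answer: 614656/81 ≈ 7588.3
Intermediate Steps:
u = 4/3 (u = ½ - ⅙*(-5) = ½ + ⅚ = 4/3 ≈ 1.3333)
d(C) = 4/3
w(G, Q) = 4/3 (w(G, Q) = (0*G)*Q + 4/3 = 0*Q + 4/3 = 0 + 4/3 = 4/3)
((w(6, -3) + 5) + 3)⁴ = ((4/3 + 5) + 3)⁴ = (19/3 + 3)⁴ = (28/3)⁴ = 614656/81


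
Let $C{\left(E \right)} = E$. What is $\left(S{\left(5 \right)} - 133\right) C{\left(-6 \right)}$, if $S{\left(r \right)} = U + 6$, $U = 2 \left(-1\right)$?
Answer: $774$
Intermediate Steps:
$U = -2$
$S{\left(r \right)} = 4$ ($S{\left(r \right)} = -2 + 6 = 4$)
$\left(S{\left(5 \right)} - 133\right) C{\left(-6 \right)} = \left(4 - 133\right) \left(-6\right) = \left(-129\right) \left(-6\right) = 774$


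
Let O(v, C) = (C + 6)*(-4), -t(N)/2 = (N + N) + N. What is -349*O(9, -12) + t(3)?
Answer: -8394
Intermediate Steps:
t(N) = -6*N (t(N) = -2*((N + N) + N) = -2*(2*N + N) = -6*N)
O(v, C) = -24 - 4*C (O(v, C) = (6 + C)*(-4) = -24 - 4*C)
-349*O(9, -12) + t(3) = -349*(-24 - 4*(-12)) - 6*3 = -349*(-24 + 48) - 18 = -349*24 - 18 = -8376 - 18 = -8394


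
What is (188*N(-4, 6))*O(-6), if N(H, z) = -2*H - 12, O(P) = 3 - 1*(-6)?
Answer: -6768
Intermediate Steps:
O(P) = 9 (O(P) = 3 + 6 = 9)
N(H, z) = -12 - 2*H
(188*N(-4, 6))*O(-6) = (188*(-12 - 2*(-4)))*9 = (188*(-12 + 8))*9 = (188*(-4))*9 = -752*9 = -6768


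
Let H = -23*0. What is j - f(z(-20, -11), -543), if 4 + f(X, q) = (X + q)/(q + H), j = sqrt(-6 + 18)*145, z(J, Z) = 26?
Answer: 1655/543 + 290*sqrt(3) ≈ 505.34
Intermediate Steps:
H = 0
j = 290*sqrt(3) (j = sqrt(12)*145 = (2*sqrt(3))*145 = 290*sqrt(3) ≈ 502.29)
f(X, q) = -4 + (X + q)/q (f(X, q) = -4 + (X + q)/(q + 0) = -4 + (X + q)/q)
j - f(z(-20, -11), -543) = 290*sqrt(3) - (-3 + 26/(-543)) = 290*sqrt(3) - (-3 + 26*(-1/543)) = 290*sqrt(3) - (-3 - 26/543) = 290*sqrt(3) - 1*(-1655/543) = 290*sqrt(3) + 1655/543 = 1655/543 + 290*sqrt(3)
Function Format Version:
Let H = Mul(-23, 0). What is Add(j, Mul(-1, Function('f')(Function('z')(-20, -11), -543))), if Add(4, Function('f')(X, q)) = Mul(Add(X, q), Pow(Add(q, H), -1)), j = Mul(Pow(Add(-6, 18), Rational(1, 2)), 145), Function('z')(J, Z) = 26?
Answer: Add(Rational(1655, 543), Mul(290, Pow(3, Rational(1, 2)))) ≈ 505.34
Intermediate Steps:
H = 0
j = Mul(290, Pow(3, Rational(1, 2))) (j = Mul(Pow(12, Rational(1, 2)), 145) = Mul(Mul(2, Pow(3, Rational(1, 2))), 145) = Mul(290, Pow(3, Rational(1, 2))) ≈ 502.29)
Function('f')(X, q) = Add(-4, Mul(Pow(q, -1), Add(X, q))) (Function('f')(X, q) = Add(-4, Mul(Add(X, q), Pow(Add(q, 0), -1))) = Add(-4, Mul(Add(X, q), Pow(q, -1))) = Add(-4, Mul(Pow(q, -1), Add(X, q))))
Add(j, Mul(-1, Function('f')(Function('z')(-20, -11), -543))) = Add(Mul(290, Pow(3, Rational(1, 2))), Mul(-1, Add(-3, Mul(26, Pow(-543, -1))))) = Add(Mul(290, Pow(3, Rational(1, 2))), Mul(-1, Add(-3, Mul(26, Rational(-1, 543))))) = Add(Mul(290, Pow(3, Rational(1, 2))), Mul(-1, Add(-3, Rational(-26, 543)))) = Add(Mul(290, Pow(3, Rational(1, 2))), Mul(-1, Rational(-1655, 543))) = Add(Mul(290, Pow(3, Rational(1, 2))), Rational(1655, 543)) = Add(Rational(1655, 543), Mul(290, Pow(3, Rational(1, 2))))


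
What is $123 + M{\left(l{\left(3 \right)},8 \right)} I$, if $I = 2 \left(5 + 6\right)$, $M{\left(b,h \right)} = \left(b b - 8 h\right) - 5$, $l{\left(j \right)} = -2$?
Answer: $-1307$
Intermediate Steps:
$M{\left(b,h \right)} = -5 + b^{2} - 8 h$ ($M{\left(b,h \right)} = \left(b^{2} - 8 h\right) - 5 = -5 + b^{2} - 8 h$)
$I = 22$ ($I = 2 \cdot 11 = 22$)
$123 + M{\left(l{\left(3 \right)},8 \right)} I = 123 + \left(-5 + \left(-2\right)^{2} - 64\right) 22 = 123 + \left(-5 + 4 - 64\right) 22 = 123 - 1430 = -1307$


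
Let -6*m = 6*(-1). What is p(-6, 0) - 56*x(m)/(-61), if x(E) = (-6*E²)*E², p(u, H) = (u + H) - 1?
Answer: -763/61 ≈ -12.508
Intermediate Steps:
p(u, H) = -1 + H + u (p(u, H) = (H + u) - 1 = -1 + H + u)
m = 1 (m = -(-1) = -⅙*(-6) = 1)
x(E) = -6*E⁴
p(-6, 0) - 56*x(m)/(-61) = (-1 + 0 - 6) - 56*(-6*1⁴)/(-61) = -7 - 56*(-6*1)*(-1)/61 = -7 - (-336)*(-1)/61 = -7 - 56*6/61 = -7 - 336/61 = -763/61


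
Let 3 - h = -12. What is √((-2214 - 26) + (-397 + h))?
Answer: I*√2622 ≈ 51.205*I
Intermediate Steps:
h = 15 (h = 3 - 1*(-12) = 3 + 12 = 15)
√((-2214 - 26) + (-397 + h)) = √((-2214 - 26) + (-397 + 15)) = √(-2240 - 382) = √(-2622) = I*√2622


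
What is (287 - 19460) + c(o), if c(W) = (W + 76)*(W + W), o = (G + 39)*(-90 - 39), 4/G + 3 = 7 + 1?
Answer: 1298011197/25 ≈ 5.1920e+7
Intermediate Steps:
G = 4/5 (G = 4/(-3 + (7 + 1)) = 4/(-3 + 8) = 4/5 ≈ 0.80000)
o = -25671/5 (o = (4/5 + 39)*(-90 - 39) = (199/5)*(-129) = -25671/5 ≈ -5134.2)
c(W) = 2*W*(76 + W) (c(W) = (76 + W)*(2*W) = 2*W*(76 + W))
(287 - 19460) + c(o) = (287 - 19460) + 2*(-25671/5)*(76 - 25671/5) = -19173 + 2*(-25671/5)*(-25291/5) = -19173 + 1298490522/25 = 1298011197/25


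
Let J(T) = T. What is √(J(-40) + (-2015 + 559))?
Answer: 2*I*√374 ≈ 38.678*I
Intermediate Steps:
√(J(-40) + (-2015 + 559)) = √(-40 + (-2015 + 559)) = √(-40 - 1456) = √(-1496) = 2*I*√374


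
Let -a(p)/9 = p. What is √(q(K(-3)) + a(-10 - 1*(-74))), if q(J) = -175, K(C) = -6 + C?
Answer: I*√751 ≈ 27.404*I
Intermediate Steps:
a(p) = -9*p
√(q(K(-3)) + a(-10 - 1*(-74))) = √(-175 - 9*(-10 - 1*(-74))) = √(-175 - 9*(-10 + 74)) = √(-175 - 9*64) = √(-175 - 576) = √(-751) = I*√751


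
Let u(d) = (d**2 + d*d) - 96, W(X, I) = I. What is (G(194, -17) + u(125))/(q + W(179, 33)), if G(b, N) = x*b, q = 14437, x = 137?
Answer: 28866/7235 ≈ 3.9898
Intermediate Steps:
G(b, N) = 137*b
u(d) = -96 + 2*d**2 (u(d) = (d**2 + d**2) - 96 = 2*d**2 - 96 = -96 + 2*d**2)
(G(194, -17) + u(125))/(q + W(179, 33)) = (137*194 + (-96 + 2*125**2))/(14437 + 33) = (26578 + (-96 + 2*15625))/14470 = (26578 + (-96 + 31250))*(1/14470) = (26578 + 31154)*(1/14470) = 57732*(1/14470) = 28866/7235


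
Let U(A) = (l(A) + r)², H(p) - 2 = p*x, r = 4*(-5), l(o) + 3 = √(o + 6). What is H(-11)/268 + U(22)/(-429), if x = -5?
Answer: -124823/114972 + 92*√7/429 ≈ -0.51829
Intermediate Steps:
l(o) = -3 + √(6 + o) (l(o) = -3 + √(o + 6) = -3 + √(6 + o))
r = -20
H(p) = 2 - 5*p (H(p) = 2 + p*(-5) = 2 - 5*p)
U(A) = (-23 + √(6 + A))² (U(A) = ((-3 + √(6 + A)) - 20)² = (-23 + √(6 + A))²)
H(-11)/268 + U(22)/(-429) = (2 - 5*(-11))/268 + (-23 + √(6 + 22))²/(-429) = (2 + 55)*(1/268) + (-23 + √28)²*(-1/429) = 57*(1/268) + (-23 + 2*√7)²*(-1/429) = 57/268 - (-23 + 2*√7)²/429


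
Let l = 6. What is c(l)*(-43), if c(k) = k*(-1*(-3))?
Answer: -774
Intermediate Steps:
c(k) = 3*k (c(k) = k*3 = 3*k)
c(l)*(-43) = (3*6)*(-43) = 18*(-43) = -774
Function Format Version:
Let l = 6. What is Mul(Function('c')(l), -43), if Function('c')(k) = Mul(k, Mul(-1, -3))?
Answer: -774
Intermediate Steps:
Function('c')(k) = Mul(3, k) (Function('c')(k) = Mul(k, 3) = Mul(3, k))
Mul(Function('c')(l), -43) = Mul(Mul(3, 6), -43) = Mul(18, -43) = -774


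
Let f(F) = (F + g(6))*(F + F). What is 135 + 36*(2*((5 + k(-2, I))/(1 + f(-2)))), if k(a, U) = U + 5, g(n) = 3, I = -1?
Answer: -81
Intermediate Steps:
k(a, U) = 5 + U
f(F) = 2*F*(3 + F) (f(F) = (F + 3)*(F + F) = (3 + F)*(2*F) = 2*F*(3 + F))
135 + 36*(2*((5 + k(-2, I))/(1 + f(-2)))) = 135 + 36*(2*((5 + (5 - 1))/(1 + 2*(-2)*(3 - 2)))) = 135 + 36*(2*((5 + 4)/(1 + 2*(-2)*1))) = 135 + 36*(2*(9/(1 - 4))) = 135 + 36*(2*(9/(-3))) = 135 + 36*(2*(9*(-1/3))) = 135 + 36*(2*(-3)) = 135 + 36*(-6) = 135 - 216 = -81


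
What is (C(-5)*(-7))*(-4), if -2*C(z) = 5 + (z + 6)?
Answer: -84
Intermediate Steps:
C(z) = -11/2 - z/2 (C(z) = -(5 + (z + 6))/2 = -(5 + (6 + z))/2 = -(11 + z)/2 = -11/2 - z/2)
(C(-5)*(-7))*(-4) = ((-11/2 - ½*(-5))*(-7))*(-4) = ((-11/2 + 5/2)*(-7))*(-4) = -3*(-7)*(-4) = 21*(-4) = -84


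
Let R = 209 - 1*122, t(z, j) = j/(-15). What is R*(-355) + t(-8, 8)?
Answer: -463283/15 ≈ -30886.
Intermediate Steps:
t(z, j) = -j/15 (t(z, j) = j*(-1/15) = -j/15)
R = 87 (R = 209 - 122 = 87)
R*(-355) + t(-8, 8) = 87*(-355) - 1/15*8 = -30885 - 8/15 = -463283/15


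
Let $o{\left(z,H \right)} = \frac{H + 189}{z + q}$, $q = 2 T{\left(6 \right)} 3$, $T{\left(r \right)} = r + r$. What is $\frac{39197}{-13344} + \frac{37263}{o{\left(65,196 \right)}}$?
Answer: $\frac{68106442819}{5137440} \approx 13257.0$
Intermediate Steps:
$T{\left(r \right)} = 2 r$
$q = 72$ ($q = 2 \cdot 2 \cdot 6 \cdot 3 = 2 \cdot 12 \cdot 3 = 24 \cdot 3 = 72$)
$o{\left(z,H \right)} = \frac{189 + H}{72 + z}$ ($o{\left(z,H \right)} = \frac{H + 189}{z + 72} = \frac{189 + H}{72 + z}$)
$\frac{39197}{-13344} + \frac{37263}{o{\left(65,196 \right)}} = \frac{39197}{-13344} + \frac{37263}{\frac{1}{72 + 65} \left(189 + 196\right)} = 39197 \left(- \frac{1}{13344}\right) + \frac{37263}{\frac{1}{137} \cdot 385} = - \frac{39197}{13344} + \frac{37263}{\frac{1}{137} \cdot 385} = - \frac{39197}{13344} + \frac{37263}{\frac{385}{137}} = - \frac{39197}{13344} + 37263 \cdot \frac{137}{385} = - \frac{39197}{13344} + \frac{5105031}{385} = \frac{68106442819}{5137440}$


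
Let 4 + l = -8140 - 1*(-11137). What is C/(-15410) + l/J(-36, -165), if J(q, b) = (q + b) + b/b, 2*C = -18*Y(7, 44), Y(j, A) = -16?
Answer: -4615093/308200 ≈ -14.974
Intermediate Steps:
C = 144 (C = (-18*(-16))/2 = (½)*288 = 144)
l = 2993 (l = -4 + (-8140 - 1*(-11137)) = -4 + (-8140 + 11137) = -4 + 2997 = 2993)
J(q, b) = 1 + b + q (J(q, b) = (b + q) + 1 = 1 + b + q)
C/(-15410) + l/J(-36, -165) = 144/(-15410) + 2993/(1 - 165 - 36) = 144*(-1/15410) + 2993/(-200) = -72/7705 + 2993*(-1/200) = -72/7705 - 2993/200 = -4615093/308200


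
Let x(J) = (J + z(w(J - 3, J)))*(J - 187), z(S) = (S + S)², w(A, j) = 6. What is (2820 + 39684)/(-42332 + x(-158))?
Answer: -21252/18751 ≈ -1.1334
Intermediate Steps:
z(S) = 4*S² (z(S) = (2*S)² = 4*S²)
x(J) = (-187 + J)*(144 + J) (x(J) = (J + 4*6²)*(J - 187) = (J + 4*36)*(-187 + J) = (J + 144)*(-187 + J) = (144 + J)*(-187 + J) = (-187 + J)*(144 + J))
(2820 + 39684)/(-42332 + x(-158)) = (2820 + 39684)/(-42332 + (-26928 + (-158)² - 43*(-158))) = 42504/(-42332 + (-26928 + 24964 + 6794)) = 42504/(-42332 + 4830) = 42504/(-37502) = 42504*(-1/37502) = -21252/18751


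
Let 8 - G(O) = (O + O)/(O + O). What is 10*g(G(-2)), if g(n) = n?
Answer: 70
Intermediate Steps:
G(O) = 7 (G(O) = 8 - (O + O)/(O + O) = 8 - 2*O/(2*O) = 8 - 2*O*1/(2*O) = 8 - 1*1 = 8 - 1 = 7)
10*g(G(-2)) = 10*7 = 70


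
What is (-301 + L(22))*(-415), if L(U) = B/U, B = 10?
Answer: 1371990/11 ≈ 1.2473e+5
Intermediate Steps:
L(U) = 10/U
(-301 + L(22))*(-415) = (-301 + 10/22)*(-415) = (-301 + 10*(1/22))*(-415) = (-301 + 5/11)*(-415) = -3306/11*(-415) = 1371990/11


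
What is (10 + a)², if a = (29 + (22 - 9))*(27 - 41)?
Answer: 334084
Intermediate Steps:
a = -588 (a = (29 + 13)*(-14) = 42*(-14) = -588)
(10 + a)² = (10 - 588)² = (-578)² = 334084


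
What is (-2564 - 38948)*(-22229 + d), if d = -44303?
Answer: 2761876384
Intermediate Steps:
(-2564 - 38948)*(-22229 + d) = (-2564 - 38948)*(-22229 - 44303) = -41512*(-66532) = 2761876384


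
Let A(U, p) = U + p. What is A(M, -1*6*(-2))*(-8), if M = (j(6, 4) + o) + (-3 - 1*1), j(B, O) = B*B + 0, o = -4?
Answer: -320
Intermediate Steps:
j(B, O) = B² (j(B, O) = B² + 0 = B²)
M = 28 (M = (6² - 4) + (-3 - 1*1) = (36 - 4) + (-3 - 1) = 32 - 4 = 28)
A(M, -1*6*(-2))*(-8) = (28 - 1*6*(-2))*(-8) = (28 - 6*(-2))*(-8) = (28 + 12)*(-8) = 40*(-8) = -320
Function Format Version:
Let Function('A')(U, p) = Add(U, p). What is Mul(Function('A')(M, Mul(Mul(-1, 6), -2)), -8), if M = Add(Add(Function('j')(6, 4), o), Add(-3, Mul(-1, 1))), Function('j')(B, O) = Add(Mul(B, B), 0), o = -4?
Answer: -320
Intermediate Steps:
Function('j')(B, O) = Pow(B, 2) (Function('j')(B, O) = Add(Pow(B, 2), 0) = Pow(B, 2))
M = 28 (M = Add(Add(Pow(6, 2), -4), Add(-3, Mul(-1, 1))) = Add(Add(36, -4), Add(-3, -1)) = Add(32, -4) = 28)
Mul(Function('A')(M, Mul(Mul(-1, 6), -2)), -8) = Mul(Add(28, Mul(Mul(-1, 6), -2)), -8) = Mul(Add(28, Mul(-6, -2)), -8) = Mul(Add(28, 12), -8) = Mul(40, -8) = -320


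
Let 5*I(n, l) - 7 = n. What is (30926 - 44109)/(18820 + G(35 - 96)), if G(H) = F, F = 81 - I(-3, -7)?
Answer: -65915/94501 ≈ -0.69751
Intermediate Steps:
I(n, l) = 7/5 + n/5
F = 401/5 (F = 81 - (7/5 + (⅕)*(-3)) = 81 - (7/5 - ⅗) = 81 - 1*⅘ = 81 - ⅘ = 401/5 ≈ 80.200)
G(H) = 401/5
(30926 - 44109)/(18820 + G(35 - 96)) = (30926 - 44109)/(18820 + 401/5) = -13183/94501/5 = -13183*5/94501 = -65915/94501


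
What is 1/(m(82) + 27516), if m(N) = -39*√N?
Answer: 4586/126167589 + 13*√82/252335178 ≈ 3.6815e-5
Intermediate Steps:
1/(m(82) + 27516) = 1/(-39*√82 + 27516) = 1/(27516 - 39*√82)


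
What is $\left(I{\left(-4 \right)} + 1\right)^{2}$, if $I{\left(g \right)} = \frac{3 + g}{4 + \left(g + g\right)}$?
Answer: $\frac{25}{16} \approx 1.5625$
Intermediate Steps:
$I{\left(g \right)} = \frac{3 + g}{4 + 2 g}$
$\left(I{\left(-4 \right)} + 1\right)^{2} = \left(\frac{3 - 4}{2 \left(2 - 4\right)} + 1\right)^{2} = \left(\frac{1}{2} \frac{1}{-2} \left(-1\right) + 1\right)^{2} = \left(\frac{1}{2} \left(- \frac{1}{2}\right) \left(-1\right) + 1\right)^{2} = \left(\frac{1}{4} + 1\right)^{2} = \left(\frac{5}{4}\right)^{2} = \frac{25}{16}$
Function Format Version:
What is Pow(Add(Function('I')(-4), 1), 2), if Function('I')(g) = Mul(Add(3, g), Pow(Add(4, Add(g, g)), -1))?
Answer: Rational(25, 16) ≈ 1.5625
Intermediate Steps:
Function('I')(g) = Mul(Pow(Add(4, Mul(2, g)), -1), Add(3, g)) (Function('I')(g) = Mul(Add(3, g), Pow(Add(4, Mul(2, g)), -1)) = Mul(Pow(Add(4, Mul(2, g)), -1), Add(3, g)))
Pow(Add(Function('I')(-4), 1), 2) = Pow(Add(Mul(Rational(1, 2), Pow(Add(2, -4), -1), Add(3, -4)), 1), 2) = Pow(Add(Mul(Rational(1, 2), Pow(-2, -1), -1), 1), 2) = Pow(Add(Mul(Rational(1, 2), Rational(-1, 2), -1), 1), 2) = Pow(Add(Rational(1, 4), 1), 2) = Pow(Rational(5, 4), 2) = Rational(25, 16)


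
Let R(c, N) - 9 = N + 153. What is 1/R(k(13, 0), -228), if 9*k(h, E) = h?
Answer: -1/66 ≈ -0.015152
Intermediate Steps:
k(h, E) = h/9
R(c, N) = 162 + N (R(c, N) = 9 + (N + 153) = 9 + (153 + N) = 162 + N)
1/R(k(13, 0), -228) = 1/(162 - 228) = 1/(-66) = -1/66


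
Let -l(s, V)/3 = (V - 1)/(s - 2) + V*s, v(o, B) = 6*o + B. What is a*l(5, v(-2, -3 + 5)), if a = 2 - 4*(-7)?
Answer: 4830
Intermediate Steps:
v(o, B) = B + 6*o
l(s, V) = -3*V*s - 3*(-1 + V)/(-2 + s) (l(s, V) = -3*((V - 1)/(s - 2) + V*s) = -3*((-1 + V)/(-2 + s) + V*s) = -3*(V*s + (-1 + V)/(-2 + s)) = -3*V*s - 3*(-1 + V)/(-2 + s))
a = 30 (a = 2 + 28 = 30)
a*l(5, v(-2, -3 + 5)) = 30*(3*(1 - ((-3 + 5) + 6*(-2)) - 1*((-3 + 5) + 6*(-2))*5² + 2*((-3 + 5) + 6*(-2))*5)/(-2 + 5)) = 30*(3*(1 - (2 - 12) - 1*(2 - 12)*25 + 2*(2 - 12)*5)/3) = 30*(3*(⅓)*(1 - 1*(-10) - 1*(-10)*25 + 2*(-10)*5)) = 30*(3*(⅓)*(1 + 10 + 250 - 100)) = 30*(3*(⅓)*161) = 30*161 = 4830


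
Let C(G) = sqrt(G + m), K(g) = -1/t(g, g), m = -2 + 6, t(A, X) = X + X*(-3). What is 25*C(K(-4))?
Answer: 25*sqrt(62)/4 ≈ 49.213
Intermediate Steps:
t(A, X) = -2*X (t(A, X) = X - 3*X = -2*X)
m = 4
K(g) = 1/(2*g) (K(g) = -1/((-2*g)) = -(-1)/(2*g) = 1/(2*g))
C(G) = sqrt(4 + G) (C(G) = sqrt(G + 4) = sqrt(4 + G))
25*C(K(-4)) = 25*sqrt(4 + (1/2)/(-4)) = 25*sqrt(4 + (1/2)*(-1/4)) = 25*sqrt(4 - 1/8) = 25*sqrt(31/8) = 25*(sqrt(62)/4) = 25*sqrt(62)/4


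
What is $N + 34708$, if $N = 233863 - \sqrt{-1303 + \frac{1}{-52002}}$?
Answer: $268571 - \frac{i \sqrt{43501025694}}{5778} \approx 2.6857 \cdot 10^{5} - 36.097 i$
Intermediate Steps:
$N = 233863 - \frac{i \sqrt{43501025694}}{5778}$ ($N = 233863 - \sqrt{-1303 - \frac{1}{52002}} = 233863 - \sqrt{- \frac{67758607}{52002}} = 233863 - \frac{i \sqrt{43501025694}}{5778} \approx 2.3386 \cdot 10^{5} - 36.097 i$)
$N + 34708 = \left(233863 - \frac{i \sqrt{43501025694}}{5778}\right) + 34708 = 268571 - \frac{i \sqrt{43501025694}}{5778}$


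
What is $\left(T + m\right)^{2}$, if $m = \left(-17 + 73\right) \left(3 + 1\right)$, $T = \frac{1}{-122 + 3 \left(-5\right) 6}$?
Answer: $\frac{2255015169}{44944} \approx 50174.0$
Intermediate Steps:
$T = - \frac{1}{212}$ ($T = \frac{1}{-122 - 90} = \frac{1}{-212} = - \frac{1}{212} \approx -0.004717$)
$m = 224$ ($m = 56 \cdot 4 = 224$)
$\left(T + m\right)^{2} = \left(- \frac{1}{212} + 224\right)^{2} = \left(\frac{47487}{212}\right)^{2} = \frac{2255015169}{44944}$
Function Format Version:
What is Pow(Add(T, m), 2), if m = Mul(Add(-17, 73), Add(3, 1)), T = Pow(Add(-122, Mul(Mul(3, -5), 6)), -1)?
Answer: Rational(2255015169, 44944) ≈ 50174.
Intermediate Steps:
T = Rational(-1, 212) (T = Pow(Add(-122, Mul(-15, 6)), -1) = Pow(Add(-122, -90), -1) = Pow(-212, -1) = Rational(-1, 212) ≈ -0.0047170)
m = 224 (m = Mul(56, 4) = 224)
Pow(Add(T, m), 2) = Pow(Add(Rational(-1, 212), 224), 2) = Pow(Rational(47487, 212), 2) = Rational(2255015169, 44944)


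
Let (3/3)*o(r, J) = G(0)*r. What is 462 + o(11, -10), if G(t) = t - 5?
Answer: 407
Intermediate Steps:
G(t) = -5 + t
o(r, J) = -5*r (o(r, J) = (-5 + 0)*r = -5*r)
462 + o(11, -10) = 462 - 5*11 = 462 - 55 = 407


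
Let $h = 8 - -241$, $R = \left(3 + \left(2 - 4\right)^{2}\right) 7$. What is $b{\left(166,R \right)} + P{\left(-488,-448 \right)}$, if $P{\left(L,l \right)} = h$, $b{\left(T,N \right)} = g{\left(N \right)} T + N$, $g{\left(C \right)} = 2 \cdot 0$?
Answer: $298$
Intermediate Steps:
$g{\left(C \right)} = 0$
$R = 49$ ($R = \left(3 + \left(-2\right)^{2}\right) 7 = \left(3 + 4\right) 7 = 7 \cdot 7 = 49$)
$b{\left(T,N \right)} = N$ ($b{\left(T,N \right)} = 0 T + N = 0 + N = N$)
$h = 249$ ($h = 8 + 241 = 249$)
$P{\left(L,l \right)} = 249$
$b{\left(166,R \right)} + P{\left(-488,-448 \right)} = 49 + 249 = 298$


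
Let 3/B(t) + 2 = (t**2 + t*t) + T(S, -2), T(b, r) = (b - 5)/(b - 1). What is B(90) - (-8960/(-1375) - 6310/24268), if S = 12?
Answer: -247984638067/39638441150 ≈ -6.2562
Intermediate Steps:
T(b, r) = (-5 + b)/(-1 + b)
B(t) = 3/(-15/11 + 2*t**2) (B(t) = 3/(-2 + ((t**2 + t*t) + (-5 + 12)/(-1 + 12))) = 3/(-2 + ((t**2 + t**2) + 7/11)) = 3/(-2 + (2*t**2 + (1/11)*7)) = 3/(-2 + (2*t**2 + 7/11)) = 3/(-2 + (7/11 + 2*t**2)) = 3/(-15/11 + 2*t**2))
B(90) - (-8960/(-1375) - 6310/24268) = 33/(-15 + 22*90**2) - (-8960/(-1375) - 6310/24268) = 33/(-15 + 22*8100) - (-8960*(-1/1375) - 6310*1/24268) = 33/(-15 + 178200) - (1792/275 - 3155/12134) = 33/178185 - 1*20876503/3336850 = 33*(1/178185) - 20876503/3336850 = 11/59395 - 20876503/3336850 = -247984638067/39638441150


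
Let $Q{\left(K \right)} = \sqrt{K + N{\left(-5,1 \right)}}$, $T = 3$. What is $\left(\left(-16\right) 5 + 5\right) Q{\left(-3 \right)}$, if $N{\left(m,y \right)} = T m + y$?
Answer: $- 75 i \sqrt{17} \approx - 309.23 i$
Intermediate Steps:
$N{\left(m,y \right)} = y + 3 m$ ($N{\left(m,y \right)} = 3 m + y = y + 3 m$)
$Q{\left(K \right)} = \sqrt{-14 + K}$ ($Q{\left(K \right)} = \sqrt{K + \left(1 + 3 \left(-5\right)\right)} = \sqrt{K + \left(1 - 15\right)} = \sqrt{K - 14} = \sqrt{-14 + K}$)
$\left(\left(-16\right) 5 + 5\right) Q{\left(-3 \right)} = \left(\left(-16\right) 5 + 5\right) \sqrt{-14 - 3} = \left(-80 + 5\right) \sqrt{-17} = - 75 i \sqrt{17}$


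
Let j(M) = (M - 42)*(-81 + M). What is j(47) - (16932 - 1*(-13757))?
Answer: -30859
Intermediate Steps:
j(M) = (-81 + M)*(-42 + M) (j(M) = (-42 + M)*(-81 + M) = (-81 + M)*(-42 + M))
j(47) - (16932 - 1*(-13757)) = (3402 + 47**2 - 123*47) - (16932 - 1*(-13757)) = (3402 + 2209 - 5781) - (16932 + 13757) = -170 - 1*30689 = -170 - 30689 = -30859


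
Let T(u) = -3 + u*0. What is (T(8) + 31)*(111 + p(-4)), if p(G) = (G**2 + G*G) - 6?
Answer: 3836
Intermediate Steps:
p(G) = -6 + 2*G**2 (p(G) = (G**2 + G**2) - 6 = 2*G**2 - 6 = -6 + 2*G**2)
T(u) = -3 (T(u) = -3 + 0 = -3)
(T(8) + 31)*(111 + p(-4)) = (-3 + 31)*(111 + (-6 + 2*(-4)**2)) = 28*(111 + (-6 + 2*16)) = 28*(111 + (-6 + 32)) = 28*(111 + 26) = 28*137 = 3836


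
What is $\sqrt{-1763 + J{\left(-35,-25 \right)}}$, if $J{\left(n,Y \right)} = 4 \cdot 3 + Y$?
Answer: $4 i \sqrt{111} \approx 42.143 i$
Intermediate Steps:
$J{\left(n,Y \right)} = 12 + Y$
$\sqrt{-1763 + J{\left(-35,-25 \right)}} = \sqrt{-1763 + \left(12 - 25\right)} = \sqrt{-1763 - 13} = \sqrt{-1776} = 4 i \sqrt{111}$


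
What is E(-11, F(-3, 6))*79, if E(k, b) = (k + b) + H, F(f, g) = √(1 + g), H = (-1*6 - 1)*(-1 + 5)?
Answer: -3081 + 79*√7 ≈ -2872.0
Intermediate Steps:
H = -28 (H = (-6 - 1)*4 = -7*4 = -28)
E(k, b) = -28 + b + k (E(k, b) = (k + b) - 28 = (b + k) - 28 = -28 + b + k)
E(-11, F(-3, 6))*79 = (-28 + √(1 + 6) - 11)*79 = (-28 + √7 - 11)*79 = (-39 + √7)*79 = -3081 + 79*√7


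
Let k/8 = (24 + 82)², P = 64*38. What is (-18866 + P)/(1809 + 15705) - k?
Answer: -87461937/973 ≈ -89889.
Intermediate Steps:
P = 2432
k = 89888 (k = 8*(24 + 82)² = 8*106² = 8*11236 = 89888)
(-18866 + P)/(1809 + 15705) - k = (-18866 + 2432)/(1809 + 15705) - 1*89888 = -16434/17514 - 89888 = -16434*1/17514 - 89888 = -913/973 - 89888 = -87461937/973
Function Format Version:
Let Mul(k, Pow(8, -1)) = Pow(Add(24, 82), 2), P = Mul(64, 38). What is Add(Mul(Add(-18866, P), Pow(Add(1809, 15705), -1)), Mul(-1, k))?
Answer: Rational(-87461937, 973) ≈ -89889.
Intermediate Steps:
P = 2432
k = 89888 (k = Mul(8, Pow(Add(24, 82), 2)) = Mul(8, Pow(106, 2)) = Mul(8, 11236) = 89888)
Add(Mul(Add(-18866, P), Pow(Add(1809, 15705), -1)), Mul(-1, k)) = Add(Mul(Add(-18866, 2432), Pow(Add(1809, 15705), -1)), Mul(-1, 89888)) = Add(Mul(-16434, Pow(17514, -1)), -89888) = Add(Mul(-16434, Rational(1, 17514)), -89888) = Add(Rational(-913, 973), -89888) = Rational(-87461937, 973)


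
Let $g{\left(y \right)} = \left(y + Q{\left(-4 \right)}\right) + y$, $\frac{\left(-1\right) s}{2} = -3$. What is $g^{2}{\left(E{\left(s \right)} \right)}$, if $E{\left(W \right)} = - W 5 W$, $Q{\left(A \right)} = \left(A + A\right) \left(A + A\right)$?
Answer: $87616$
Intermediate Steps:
$s = 6$ ($s = \left(-2\right) \left(-3\right) = 6$)
$Q{\left(A \right)} = 4 A^{2}$ ($Q{\left(A \right)} = 2 A 2 A = 4 A^{2}$)
$E{\left(W \right)} = - 5 W^{2}$ ($E{\left(W \right)} = - 5 W W = - 5 W^{2}$)
$g{\left(y \right)} = 64 + 2 y$ ($g{\left(y \right)} = \left(y + 4 \left(-4\right)^{2}\right) + y = \left(y + 4 \cdot 16\right) + y = \left(y + 64\right) + y = \left(64 + y\right) + y = 64 + 2 y$)
$g^{2}{\left(E{\left(s \right)} \right)} = \left(64 + 2 \left(- 5 \cdot 6^{2}\right)\right)^{2} = \left(64 + 2 \left(\left(-5\right) 36\right)\right)^{2} = \left(64 + 2 \left(-180\right)\right)^{2} = \left(64 - 360\right)^{2} = \left(-296\right)^{2} = 87616$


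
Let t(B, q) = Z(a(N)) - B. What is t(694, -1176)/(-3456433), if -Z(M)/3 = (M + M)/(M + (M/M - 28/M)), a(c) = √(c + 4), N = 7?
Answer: 95905/480444187 - 33*√11/480444187 ≈ 0.00019939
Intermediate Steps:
a(c) = √(4 + c)
Z(M) = -6*M/(1 + M - 28/M) (Z(M) = -3*(M + M)/(M + (M/M - 28/M)) = -3*2*M/(M + (1 - 28/M)) = -3*2*M/(1 + M - 28/M) = -6*M/(1 + M - 28/M))
t(B, q) = -B - 66/(-17 + √11) (t(B, q) = -6*(√(4 + 7))²/(-28 + √(4 + 7) + (√(4 + 7))²) - B = -6*(√11)²/(-28 + √11 + (√11)²) - B = -6*11/(-28 + √11 + 11) - B = -6*11/(-17 + √11) - B = -66/(-17 + √11) - B = -B - 66/(-17 + √11))
t(694, -1176)/(-3456433) = (561/139 - 1*694 + 33*√11/139)/(-3456433) = (561/139 - 694 + 33*√11/139)*(-1/3456433) = (-95905/139 + 33*√11/139)*(-1/3456433) = 95905/480444187 - 33*√11/480444187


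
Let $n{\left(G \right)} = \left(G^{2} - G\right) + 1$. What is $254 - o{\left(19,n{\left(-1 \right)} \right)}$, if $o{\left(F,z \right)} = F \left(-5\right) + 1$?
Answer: $348$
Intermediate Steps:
$n{\left(G \right)} = 1 + G^{2} - G$
$o{\left(F,z \right)} = 1 - 5 F$ ($o{\left(F,z \right)} = - 5 F + 1 = 1 - 5 F$)
$254 - o{\left(19,n{\left(-1 \right)} \right)} = 254 - \left(1 - 95\right) = 254 - -94 = 254 + 94 = 348$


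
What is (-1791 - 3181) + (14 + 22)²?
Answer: -3676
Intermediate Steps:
(-1791 - 3181) + (14 + 22)² = -4972 + 36² = -4972 + 1296 = -3676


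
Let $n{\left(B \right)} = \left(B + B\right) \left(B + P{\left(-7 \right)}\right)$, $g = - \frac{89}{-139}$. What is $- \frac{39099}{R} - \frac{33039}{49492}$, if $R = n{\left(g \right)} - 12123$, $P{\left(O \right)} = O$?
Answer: $\frac{29643956003703}{11600223745820} \approx 2.5555$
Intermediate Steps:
$g = \frac{89}{139}$ ($g = \left(-89\right) \left(- \frac{1}{139}\right) = \frac{89}{139} \approx 0.64029$)
$n{\left(B \right)} = 2 B \left(-7 + B\right)$ ($n{\left(B \right)} = \left(B + B\right) \left(B - 7\right) = 2 B \left(-7 + B\right)$)
$R = - \frac{234385835}{19321}$ ($R = 2 \cdot \frac{89}{139} \left(-7 + \frac{89}{139}\right) - 12123 = 2 \cdot \frac{89}{139} \left(- \frac{884}{139}\right) - 12123 = - \frac{157352}{19321} - 12123 = - \frac{234385835}{19321} \approx -12131.0$)
$- \frac{39099}{R} - \frac{33039}{49492} = - \frac{39099}{- \frac{234385835}{19321}} - \frac{33039}{49492} = \left(-39099\right) \left(- \frac{19321}{234385835}\right) - \frac{33039}{49492} = \frac{755431779}{234385835} - \frac{33039}{49492} = \frac{29643956003703}{11600223745820}$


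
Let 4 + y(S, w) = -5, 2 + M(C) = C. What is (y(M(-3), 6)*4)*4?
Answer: -144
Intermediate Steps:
M(C) = -2 + C
y(S, w) = -9 (y(S, w) = -4 - 5 = -9)
(y(M(-3), 6)*4)*4 = -9*4*4 = -36*4 = -144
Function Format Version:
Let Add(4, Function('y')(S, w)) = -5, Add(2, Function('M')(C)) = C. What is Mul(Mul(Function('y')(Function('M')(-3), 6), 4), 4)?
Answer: -144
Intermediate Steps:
Function('M')(C) = Add(-2, C)
Function('y')(S, w) = -9 (Function('y')(S, w) = Add(-4, -5) = -9)
Mul(Mul(Function('y')(Function('M')(-3), 6), 4), 4) = Mul(Mul(-9, 4), 4) = Mul(-36, 4) = -144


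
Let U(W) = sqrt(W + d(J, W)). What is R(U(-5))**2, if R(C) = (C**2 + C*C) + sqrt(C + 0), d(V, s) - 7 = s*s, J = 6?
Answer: (54 + 3**(3/4))**2 ≈ 3167.4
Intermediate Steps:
d(V, s) = 7 + s**2 (d(V, s) = 7 + s*s = 7 + s**2)
U(W) = sqrt(7 + W + W**2) (U(W) = sqrt(W + (7 + W**2)) = sqrt(7 + W + W**2))
R(C) = sqrt(C) + 2*C**2 (R(C) = (C**2 + C**2) + sqrt(C) = 2*C**2 + sqrt(C) = sqrt(C) + 2*C**2)
R(U(-5))**2 = (sqrt(sqrt(7 - 5 + (-5)**2)) + 2*(sqrt(7 - 5 + (-5)**2))**2)**2 = (sqrt(sqrt(7 - 5 + 25)) + 2*(sqrt(7 - 5 + 25))**2)**2 = (sqrt(sqrt(27)) + 2*(sqrt(27))**2)**2 = (sqrt(3*sqrt(3)) + 2*(3*sqrt(3))**2)**2 = (3**(3/4) + 2*27)**2 = (3**(3/4) + 54)**2 = (54 + 3**(3/4))**2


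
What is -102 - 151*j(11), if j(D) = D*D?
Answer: -18373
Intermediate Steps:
j(D) = D**2
-102 - 151*j(11) = -102 - 151*11**2 = -102 - 151*121 = -102 - 18271 = -18373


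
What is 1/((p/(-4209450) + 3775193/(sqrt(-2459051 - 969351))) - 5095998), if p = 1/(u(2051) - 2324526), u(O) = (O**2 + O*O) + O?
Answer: -5742221903161844819605990114533660855150/29262356018289136495963832954285945093501054851 + 1240789591848341893724401612421250*I*sqrt(3428402)/29262356018289136495963832954285945093501054851 ≈ -1.9623e-7 + 7.8512e-11*I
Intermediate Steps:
u(O) = O + 2*O**2 (u(O) = (O**2 + O**2) + O = 2*O**2 + O = O + 2*O**2)
p = 1/6090727 (p = 1/(2051*(1 + 2*2051) - 2324526) = 1/(2051*(1 + 4102) - 2324526) = 1/(2051*4103 - 2324526) = 1/(8415253 - 2324526) = 1/6090727 ≈ 1.6418e-7)
1/((p/(-4209450) + 3775193/(sqrt(-2459051 - 969351))) - 5095998) = 1/(((1/6090727)/(-4209450) + 3775193/(sqrt(-2459051 - 969351))) - 5095998) = 1/(((1/6090727)*(-1/4209450) + 3775193/(sqrt(-3428402))) - 5095998) = 1/((-1/25638610770150 + 3775193/((I*sqrt(3428402)))) - 5095998) = 1/((-1/25638610770150 + 3775193*(-I*sqrt(3428402)/3428402)) - 5095998) = 1/((-1/25638610770150 - 3775193*I*sqrt(3428402)/3428402) - 5095998) = 1/(-130654309207462859701/25638610770150 - 3775193*I*sqrt(3428402)/3428402)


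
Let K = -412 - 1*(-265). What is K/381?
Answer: -49/127 ≈ -0.38583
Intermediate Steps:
K = -147 (K = -412 + 265 = -147)
K/381 = -147/381 = -147*1/381 = -49/127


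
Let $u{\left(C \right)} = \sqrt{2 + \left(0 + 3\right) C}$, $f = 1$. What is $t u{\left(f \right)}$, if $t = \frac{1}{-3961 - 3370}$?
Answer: $- \frac{\sqrt{5}}{7331} \approx -0.00030502$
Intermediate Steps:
$u{\left(C \right)} = \sqrt{2 + 3 C}$
$t = - \frac{1}{7331}$ ($t = \frac{1}{-7331} = - \frac{1}{7331} \approx -0.00013641$)
$t u{\left(f \right)} = - \frac{\sqrt{2 + 3 \cdot 1}}{7331} = - \frac{\sqrt{2 + 3}}{7331} = - \frac{\sqrt{5}}{7331}$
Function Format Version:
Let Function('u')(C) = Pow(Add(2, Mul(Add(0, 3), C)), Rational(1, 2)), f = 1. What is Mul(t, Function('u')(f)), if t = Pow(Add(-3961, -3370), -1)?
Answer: Mul(Rational(-1, 7331), Pow(5, Rational(1, 2))) ≈ -0.00030502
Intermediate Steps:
Function('u')(C) = Pow(Add(2, Mul(3, C)), Rational(1, 2))
t = Rational(-1, 7331) (t = Pow(-7331, -1) = Rational(-1, 7331) ≈ -0.00013641)
Mul(t, Function('u')(f)) = Mul(Rational(-1, 7331), Pow(Add(2, Mul(3, 1)), Rational(1, 2))) = Mul(Rational(-1, 7331), Pow(Add(2, 3), Rational(1, 2))) = Mul(Rational(-1, 7331), Pow(5, Rational(1, 2)))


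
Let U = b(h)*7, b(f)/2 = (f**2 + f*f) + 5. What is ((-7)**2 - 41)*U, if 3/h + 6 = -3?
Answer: 5264/9 ≈ 584.89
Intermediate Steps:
h = -1/3 (h = 3/(-6 - 3) = 3/(-9) = 3*(-1/9) = -1/3 ≈ -0.33333)
b(f) = 10 + 4*f**2 (b(f) = 2*((f**2 + f*f) + 5) = 2*((f**2 + f**2) + 5) = 2*(2*f**2 + 5) = 2*(5 + 2*f**2) = 10 + 4*f**2)
U = 658/9 (U = (10 + 4*(-1/3)**2)*7 = (10 + 4*(1/9))*7 = (10 + 4/9)*7 = (94/9)*7 = 658/9 ≈ 73.111)
((-7)**2 - 41)*U = ((-7)**2 - 41)*(658/9) = (49 - 41)*(658/9) = 8*(658/9) = 5264/9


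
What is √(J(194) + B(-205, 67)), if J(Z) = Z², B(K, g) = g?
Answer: √37703 ≈ 194.17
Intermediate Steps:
√(J(194) + B(-205, 67)) = √(194² + 67) = √(37636 + 67) = √37703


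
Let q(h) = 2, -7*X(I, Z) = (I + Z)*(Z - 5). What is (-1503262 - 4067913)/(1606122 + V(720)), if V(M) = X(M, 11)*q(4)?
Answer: -38998225/11234082 ≈ -3.4714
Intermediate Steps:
X(I, Z) = -(-5 + Z)*(I + Z)/7 (X(I, Z) = -(I + Z)*(Z - 5)/7 = -(I + Z)*(-5 + Z)/7 = -(-5 + Z)*(I + Z)/7)
V(M) = -132/7 - 12*M/7 (V(M) = (-⅐*11² + 5*M/7 + (5/7)*11 - ⅐*M*11)*2 = (-⅐*121 + 5*M/7 + 55/7 - 11*M/7)*2 = (-121/7 + 5*M/7 + 55/7 - 11*M/7)*2 = (-66/7 - 6*M/7)*2 = -132/7 - 12*M/7)
(-1503262 - 4067913)/(1606122 + V(720)) = (-1503262 - 4067913)/(1606122 + (-132/7 - 12/7*720)) = -5571175/(1606122 + (-132/7 - 8640/7)) = -5571175/(1606122 - 8772/7) = -5571175/11234082/7 = -5571175*7/11234082 = -38998225/11234082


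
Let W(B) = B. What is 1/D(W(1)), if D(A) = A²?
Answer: 1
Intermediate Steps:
1/D(W(1)) = 1/(1²) = 1/1 = 1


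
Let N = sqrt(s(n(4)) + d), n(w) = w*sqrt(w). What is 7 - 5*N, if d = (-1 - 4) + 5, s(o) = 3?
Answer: 7 - 5*sqrt(3) ≈ -1.6603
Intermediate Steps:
n(w) = w**(3/2)
d = 0 (d = -5 + 5 = 0)
N = sqrt(3) (N = sqrt(3 + 0) = sqrt(3) ≈ 1.7320)
7 - 5*N = 7 - 5*sqrt(3)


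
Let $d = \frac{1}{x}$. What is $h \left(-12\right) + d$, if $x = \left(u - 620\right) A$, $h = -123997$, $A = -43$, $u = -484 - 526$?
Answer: $\frac{104291396761}{70090} \approx 1.488 \cdot 10^{6}$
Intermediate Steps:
$u = -1010$ ($u = -484 - 526 = -1010$)
$x = 70090$ ($x = \left(-1010 - 620\right) \left(-43\right) = \left(-1630\right) \left(-43\right) = 70090$)
$d = \frac{1}{70090} \approx 1.4267 \cdot 10^{-5}$
$h \left(-12\right) + d = \left(-123997\right) \left(-12\right) + \frac{1}{70090} = 1487964 + \frac{1}{70090} = \frac{104291396761}{70090}$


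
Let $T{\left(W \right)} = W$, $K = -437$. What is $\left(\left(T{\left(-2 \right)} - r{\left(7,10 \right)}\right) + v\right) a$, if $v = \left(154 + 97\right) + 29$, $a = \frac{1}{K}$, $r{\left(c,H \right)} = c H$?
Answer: $- \frac{208}{437} \approx -0.47597$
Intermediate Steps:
$r{\left(c,H \right)} = H c$
$a = - \frac{1}{437}$ ($a = \frac{1}{-437} = - \frac{1}{437} \approx -0.0022883$)
$v = 280$ ($v = 251 + 29 = 280$)
$\left(\left(T{\left(-2 \right)} - r{\left(7,10 \right)}\right) + v\right) a = \left(\left(-2 - 10 \cdot 7\right) + 280\right) \left(- \frac{1}{437}\right) = \left(\left(-2 - 70\right) + 280\right) \left(- \frac{1}{437}\right) = \left(-72 + 280\right) \left(- \frac{1}{437}\right) = 208 \left(- \frac{1}{437}\right) = - \frac{208}{437}$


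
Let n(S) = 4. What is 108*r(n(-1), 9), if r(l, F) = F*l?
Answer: 3888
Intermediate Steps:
108*r(n(-1), 9) = 108*(9*4) = 108*36 = 3888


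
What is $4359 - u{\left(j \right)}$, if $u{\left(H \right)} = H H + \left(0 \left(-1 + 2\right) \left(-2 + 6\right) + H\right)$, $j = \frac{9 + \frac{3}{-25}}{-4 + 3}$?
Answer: $\frac{2680641}{625} \approx 4289.0$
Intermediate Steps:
$j = - \frac{222}{25}$ ($j = \frac{9 + 3 \left(- \frac{1}{25}\right)}{-1} = \left(9 - \frac{3}{25}\right) \left(-1\right) = \frac{222}{25} \left(-1\right) = - \frac{222}{25} \approx -8.88$)
$u{\left(H \right)} = H + H^{2}$ ($u{\left(H \right)} = H^{2} + \left(0 \cdot 1 \cdot 4 + H\right) = H^{2} + \left(0 \cdot 4 + H\right) = H^{2} + \left(0 + H\right) = H^{2} + H = H + H^{2}$)
$4359 - u{\left(j \right)} = 4359 - - \frac{222 \left(1 - \frac{222}{25}\right)}{25} = 4359 - \left(- \frac{222}{25}\right) \left(- \frac{197}{25}\right) = 4359 - \frac{43734}{625} = \frac{2680641}{625}$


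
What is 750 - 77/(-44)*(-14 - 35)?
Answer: 2657/4 ≈ 664.25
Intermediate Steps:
750 - 77/(-44)*(-14 - 35) = 750 - 77*(-1/44)*(-49) = 750 - (-7)*(-49)/4 = 750 - 1*343/4 = 750 - 343/4 = 2657/4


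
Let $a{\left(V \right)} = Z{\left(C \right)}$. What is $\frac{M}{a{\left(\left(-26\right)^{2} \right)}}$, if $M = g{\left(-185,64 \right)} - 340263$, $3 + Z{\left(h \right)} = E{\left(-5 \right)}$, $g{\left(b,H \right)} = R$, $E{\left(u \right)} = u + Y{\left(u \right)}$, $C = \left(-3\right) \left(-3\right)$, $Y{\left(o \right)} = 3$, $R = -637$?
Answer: $68180$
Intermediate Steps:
$C = 9$
$E{\left(u \right)} = 3 + u$ ($E{\left(u \right)} = u + 3 = 3 + u$)
$g{\left(b,H \right)} = -637$
$Z{\left(h \right)} = -5$ ($Z{\left(h \right)} = -3 + \left(3 - 5\right) = -3 - 2 = -5$)
$a{\left(V \right)} = -5$
$M = -340900$ ($M = -637 - 340263 = -340900$)
$\frac{M}{a{\left(\left(-26\right)^{2} \right)}} = - \frac{340900}{-5} = \left(-340900\right) \left(- \frac{1}{5}\right) = 68180$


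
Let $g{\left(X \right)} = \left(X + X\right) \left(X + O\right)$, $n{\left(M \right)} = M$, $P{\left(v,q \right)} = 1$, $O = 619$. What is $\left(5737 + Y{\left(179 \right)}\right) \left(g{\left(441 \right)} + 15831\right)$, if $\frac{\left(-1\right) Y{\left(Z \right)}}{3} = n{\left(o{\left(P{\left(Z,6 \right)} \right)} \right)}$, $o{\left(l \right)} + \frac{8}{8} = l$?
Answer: $5454458487$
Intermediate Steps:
$o{\left(l \right)} = -1 + l$
$g{\left(X \right)} = 2 X \left(619 + X\right)$ ($g{\left(X \right)} = \left(X + X\right) \left(X + 619\right) = 2 X \left(619 + X\right)$)
$Y{\left(Z \right)} = 0$ ($Y{\left(Z \right)} = - 3 \left(-1 + 1\right) = \left(-3\right) 0 = 0$)
$\left(5737 + Y{\left(179 \right)}\right) \left(g{\left(441 \right)} + 15831\right) = \left(5737 + 0\right) \left(2 \cdot 441 \left(619 + 441\right) + 15831\right) = 5737 \left(2 \cdot 441 \cdot 1060 + 15831\right) = 5737 \left(934920 + 15831\right) = 5737 \cdot 950751 = 5454458487$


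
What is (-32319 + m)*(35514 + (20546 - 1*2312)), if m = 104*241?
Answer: -389941740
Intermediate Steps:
m = 25064
(-32319 + m)*(35514 + (20546 - 1*2312)) = (-32319 + 25064)*(35514 + (20546 - 1*2312)) = -7255*(35514 + (20546 - 2312)) = -7255*(35514 + 18234) = -7255*53748 = -389941740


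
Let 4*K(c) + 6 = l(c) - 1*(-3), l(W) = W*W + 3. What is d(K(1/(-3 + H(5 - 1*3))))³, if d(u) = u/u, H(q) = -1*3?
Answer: 1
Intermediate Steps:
l(W) = 3 + W² (l(W) = W² + 3 = 3 + W²)
H(q) = -3
K(c) = c²/4 (K(c) = -3/2 + ((3 + c²) - 1*(-3))/4 = -3/2 + ((3 + c²) + 3)/4 = -3/2 + (6 + c²)/4 = -3/2 + (3/2 + c²/4) = c²/4)
d(u) = 1
d(K(1/(-3 + H(5 - 1*3))))³ = 1³ = 1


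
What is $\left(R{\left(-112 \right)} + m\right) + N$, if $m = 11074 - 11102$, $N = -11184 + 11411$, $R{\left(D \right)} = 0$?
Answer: $199$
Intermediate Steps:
$N = 227$
$m = -28$ ($m = 11074 - 11102 = -28$)
$\left(R{\left(-112 \right)} + m\right) + N = \left(0 - 28\right) + 227 = -28 + 227 = 199$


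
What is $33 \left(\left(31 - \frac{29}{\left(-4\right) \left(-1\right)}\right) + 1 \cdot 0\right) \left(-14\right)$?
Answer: $- \frac{21945}{2} \approx -10973.0$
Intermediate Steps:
$33 \left(\left(31 - \frac{29}{\left(-4\right) \left(-1\right)}\right) + 1 \cdot 0\right) \left(-14\right) = 33 \left(\left(31 - \frac{29}{4}\right) + 0\right) \left(-14\right) = 33 \left(\frac{95}{4} + 0\right) \left(-14\right) = 33 \cdot \frac{95}{4} \left(-14\right) = \frac{3135}{4} \left(-14\right) = - \frac{21945}{2}$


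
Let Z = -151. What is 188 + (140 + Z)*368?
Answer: -3860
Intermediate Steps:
188 + (140 + Z)*368 = 188 + (140 - 151)*368 = 188 - 11*368 = 188 - 4048 = -3860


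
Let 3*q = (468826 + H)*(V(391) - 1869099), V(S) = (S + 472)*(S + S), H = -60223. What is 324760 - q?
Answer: 162656053593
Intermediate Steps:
V(S) = 2*S*(472 + S) (V(S) = (472 + S)*(2*S) = 2*S*(472 + S))
q = -162655728833 (q = ((468826 - 60223)*(2*391*(472 + 391) - 1869099))/3 = (408603*(2*391*863 - 1869099))/3 = (408603*(674866 - 1869099))/3 = (408603*(-1194233))/3 = (⅓)*(-487967186499) = -162655728833)
324760 - q = 324760 - 1*(-162655728833) = 324760 + 162655728833 = 162656053593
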